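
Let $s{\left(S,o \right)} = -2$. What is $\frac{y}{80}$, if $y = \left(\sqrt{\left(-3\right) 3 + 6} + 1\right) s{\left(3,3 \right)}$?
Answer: $- \frac{1}{40} - \frac{i \sqrt{3}}{40} \approx -0.025 - 0.043301 i$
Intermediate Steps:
$y = -2 - 2 i \sqrt{3}$ ($y = \left(\sqrt{\left(-3\right) 3 + 6} + 1\right) \left(-2\right) = \left(\sqrt{-9 + 6} + 1\right) \left(-2\right) = \left(\sqrt{-3} + 1\right) \left(-2\right) = \left(i \sqrt{3} + 1\right) \left(-2\right) = \left(1 + i \sqrt{3}\right) \left(-2\right) = -2 - 2 i \sqrt{3} \approx -2.0 - 3.4641 i$)
$\frac{y}{80} = \frac{-2 - 2 i \sqrt{3}}{80} = - \frac{1}{40} - \frac{i \sqrt{3}}{40}$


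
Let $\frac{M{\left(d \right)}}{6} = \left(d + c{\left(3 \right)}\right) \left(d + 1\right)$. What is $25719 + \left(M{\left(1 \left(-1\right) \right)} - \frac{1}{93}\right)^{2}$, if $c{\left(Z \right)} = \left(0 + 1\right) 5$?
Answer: $\frac{222443632}{8649} \approx 25719.0$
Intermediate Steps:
$c{\left(Z \right)} = 5$ ($c{\left(Z \right)} = 1 \cdot 5 = 5$)
$M{\left(d \right)} = 6 \left(1 + d\right) \left(5 + d\right)$ ($M{\left(d \right)} = 6 \left(d + 5\right) \left(d + 1\right) = 6 \left(5 + d\right) \left(1 + d\right) = 6 \left(1 + d\right) \left(5 + d\right)$)
$25719 + \left(M{\left(1 \left(-1\right) \right)} - \frac{1}{93}\right)^{2} = 25719 + \left(\left(30 + 6 \left(1 \left(-1\right)\right)^{2} + 36 \cdot 1 \left(-1\right)\right) - \frac{1}{93}\right)^{2} = 25719 + \left(\left(30 + 6 \left(-1\right)^{2} + 36 \left(-1\right)\right) - \frac{1}{93}\right)^{2} = 25719 + \left(\left(30 + 6 \cdot 1 - 36\right) - \frac{1}{93}\right)^{2} = 25719 + \left(\left(30 + 6 - 36\right) - \frac{1}{93}\right)^{2} = 25719 + \left(0 - \frac{1}{93}\right)^{2} = 25719 + \left(- \frac{1}{93}\right)^{2} = 25719 + \frac{1}{8649} = \frac{222443632}{8649}$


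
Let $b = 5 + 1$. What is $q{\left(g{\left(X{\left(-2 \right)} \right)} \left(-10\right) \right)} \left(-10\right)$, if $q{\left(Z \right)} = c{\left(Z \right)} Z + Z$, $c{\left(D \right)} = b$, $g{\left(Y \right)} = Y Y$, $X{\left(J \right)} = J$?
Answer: $2800$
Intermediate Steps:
$b = 6$
$g{\left(Y \right)} = Y^{2}$
$c{\left(D \right)} = 6$
$q{\left(Z \right)} = 7 Z$ ($q{\left(Z \right)} = 6 Z + Z = 7 Z$)
$q{\left(g{\left(X{\left(-2 \right)} \right)} \left(-10\right) \right)} \left(-10\right) = 7 \left(-2\right)^{2} \left(-10\right) \left(-10\right) = 7 \cdot 4 \left(-10\right) \left(-10\right) = 7 \left(-40\right) \left(-10\right) = \left(-280\right) \left(-10\right) = 2800$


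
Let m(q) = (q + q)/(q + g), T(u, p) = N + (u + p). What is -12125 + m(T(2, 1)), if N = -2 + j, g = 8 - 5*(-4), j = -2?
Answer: -327377/27 ≈ -12125.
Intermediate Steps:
g = 28 (g = 8 + 20 = 28)
N = -4 (N = -2 - 2 = -4)
T(u, p) = -4 + p + u (T(u, p) = -4 + (u + p) = -4 + (p + u) = -4 + p + u)
m(q) = 2*q/(28 + q) (m(q) = (q + q)/(q + 28) = (2*q)/(28 + q) = 2*q/(28 + q))
-12125 + m(T(2, 1)) = -12125 + 2*(-4 + 1 + 2)/(28 + (-4 + 1 + 2)) = -12125 + 2*(-1)/(28 - 1) = -12125 + 2*(-1)/27 = -12125 + 2*(-1)*(1/27) = -12125 - 2/27 = -327377/27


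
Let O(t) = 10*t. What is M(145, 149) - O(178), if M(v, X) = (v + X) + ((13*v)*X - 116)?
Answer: 279263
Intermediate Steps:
M(v, X) = -116 + X + v + 13*X*v (M(v, X) = (X + v) + (13*X*v - 116) = (X + v) + (-116 + 13*X*v) = -116 + X + v + 13*X*v)
M(145, 149) - O(178) = (-116 + 149 + 145 + 13*149*145) - 10*178 = (-116 + 149 + 145 + 280865) - 1*1780 = 281043 - 1780 = 279263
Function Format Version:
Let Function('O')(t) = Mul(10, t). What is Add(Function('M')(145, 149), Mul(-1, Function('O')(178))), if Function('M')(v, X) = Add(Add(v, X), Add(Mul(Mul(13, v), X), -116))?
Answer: 279263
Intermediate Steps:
Function('M')(v, X) = Add(-116, X, v, Mul(13, X, v)) (Function('M')(v, X) = Add(Add(X, v), Add(Mul(13, X, v), -116)) = Add(Add(X, v), Add(-116, Mul(13, X, v))) = Add(-116, X, v, Mul(13, X, v)))
Add(Function('M')(145, 149), Mul(-1, Function('O')(178))) = Add(Add(-116, 149, 145, Mul(13, 149, 145)), Mul(-1, Mul(10, 178))) = Add(Add(-116, 149, 145, 280865), Mul(-1, 1780)) = Add(281043, -1780) = 279263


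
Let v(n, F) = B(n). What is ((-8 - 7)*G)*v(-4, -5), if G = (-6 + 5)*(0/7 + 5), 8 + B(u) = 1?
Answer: -525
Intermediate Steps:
B(u) = -7 (B(u) = -8 + 1 = -7)
v(n, F) = -7
G = -5 (G = -(0*(⅐) + 5) = -(0 + 5) = -1*5 = -5)
((-8 - 7)*G)*v(-4, -5) = ((-8 - 7)*(-5))*(-7) = -15*(-5)*(-7) = 75*(-7) = -525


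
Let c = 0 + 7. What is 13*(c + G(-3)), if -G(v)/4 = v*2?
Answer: 403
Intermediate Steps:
G(v) = -8*v (G(v) = -4*v*2 = -8*v)
c = 7
13*(c + G(-3)) = 13*(7 - 8*(-3)) = 13*(7 + 24) = 13*31 = 403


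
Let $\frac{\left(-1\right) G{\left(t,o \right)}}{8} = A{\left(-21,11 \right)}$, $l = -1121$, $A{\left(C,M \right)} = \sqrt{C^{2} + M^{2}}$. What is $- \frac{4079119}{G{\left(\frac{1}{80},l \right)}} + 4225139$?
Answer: $4225139 + \frac{4079119 \sqrt{562}}{4496} \approx 4.2466 \cdot 10^{6}$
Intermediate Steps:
$G{\left(t,o \right)} = - 8 \sqrt{562}$ ($G{\left(t,o \right)} = - 8 \sqrt{\left(-21\right)^{2} + 11^{2}} = - 8 \sqrt{441 + 121} = - 8 \sqrt{562}$)
$- \frac{4079119}{G{\left(\frac{1}{80},l \right)}} + 4225139 = - \frac{4079119}{\left(-8\right) \sqrt{562}} + 4225139 = - 4079119 \left(- \frac{\sqrt{562}}{4496}\right) + 4225139 = \frac{4079119 \sqrt{562}}{4496} + 4225139 = 4225139 + \frac{4079119 \sqrt{562}}{4496}$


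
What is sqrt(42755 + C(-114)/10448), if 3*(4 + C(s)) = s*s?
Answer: sqrt(72925173726)/1306 ≈ 206.77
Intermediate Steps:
C(s) = -4 + s**2/3 (C(s) = -4 + (s*s)/3 = -4 + s**2/3)
sqrt(42755 + C(-114)/10448) = sqrt(42755 + (-4 + (1/3)*(-114)**2)/10448) = sqrt(42755 + (-4 + (1/3)*12996)*(1/10448)) = sqrt(42755 + (-4 + 4332)*(1/10448)) = sqrt(42755 + 4328*(1/10448)) = sqrt(42755 + 541/1306) = sqrt(55838571/1306) = sqrt(72925173726)/1306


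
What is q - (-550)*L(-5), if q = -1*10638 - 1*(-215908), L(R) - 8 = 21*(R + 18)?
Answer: 359820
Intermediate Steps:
L(R) = 386 + 21*R (L(R) = 8 + 21*(R + 18) = 8 + 21*(18 + R) = 8 + (378 + 21*R) = 386 + 21*R)
q = 205270 (q = -10638 + 215908 = 205270)
q - (-550)*L(-5) = 205270 - (-550)*(386 + 21*(-5)) = 205270 - (-550)*(386 - 105) = 205270 - (-550)*281 = 205270 - 1*(-154550) = 205270 + 154550 = 359820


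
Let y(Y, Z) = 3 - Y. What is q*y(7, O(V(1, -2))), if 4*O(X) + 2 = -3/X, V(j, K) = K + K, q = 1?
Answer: -4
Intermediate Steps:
V(j, K) = 2*K
O(X) = -½ - 3/(4*X) (O(X) = -½ + (-3/X)/4 = -½ - 3/(4*X))
q*y(7, O(V(1, -2))) = 1*(3 - 1*7) = 1*(3 - 7) = 1*(-4) = -4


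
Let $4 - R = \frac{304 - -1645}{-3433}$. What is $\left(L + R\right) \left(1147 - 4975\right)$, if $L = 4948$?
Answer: $- \frac{65084287620}{3433} \approx -1.8958 \cdot 10^{7}$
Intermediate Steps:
$R = \frac{15681}{3433}$ ($R = 4 - \frac{304 - -1645}{-3433} = 4 - \left(304 + 1645\right) \left(- \frac{1}{3433}\right) = 4 - 1949 \left(- \frac{1}{3433}\right) = 4 - - \frac{1949}{3433} = 4 + \frac{1949}{3433} = \frac{15681}{3433} \approx 4.5677$)
$\left(L + R\right) \left(1147 - 4975\right) = \left(4948 + \frac{15681}{3433}\right) \left(1147 - 4975\right) = \frac{17002165}{3433} \left(-3828\right) = - \frac{65084287620}{3433}$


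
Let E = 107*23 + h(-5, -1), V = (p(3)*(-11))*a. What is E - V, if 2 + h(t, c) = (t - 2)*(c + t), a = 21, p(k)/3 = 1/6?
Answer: 5233/2 ≈ 2616.5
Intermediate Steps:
p(k) = ½ (p(k) = 3/6 = 3*(⅙) = ½)
h(t, c) = -2 + (-2 + t)*(c + t) (h(t, c) = -2 + (t - 2)*(c + t) = -2 + (-2 + t)*(c + t))
V = -231/2 (V = ((½)*(-11))*21 = -11/2*21 = -231/2 ≈ -115.50)
E = 2501 (E = 107*23 + (-2 + (-5)² - 2*(-1) - 2*(-5) - 1*(-5)) = 2461 + (-2 + 25 + 2 + 10 + 5) = 2461 + 40 = 2501)
E - V = 2501 - 1*(-231/2) = 2501 + 231/2 = 5233/2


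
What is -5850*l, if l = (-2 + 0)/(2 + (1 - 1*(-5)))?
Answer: 2925/2 ≈ 1462.5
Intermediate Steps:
l = -¼ (l = -2/(2 + (1 + 5)) = -2/(2 + 6) = -2/8 = -2*⅛ = -¼ ≈ -0.25000)
-5850*l = -5850*(-¼) = 2925/2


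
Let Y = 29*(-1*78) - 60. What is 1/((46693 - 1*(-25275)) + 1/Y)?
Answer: 2322/167109695 ≈ 1.3895e-5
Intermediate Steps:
Y = -2322 (Y = 29*(-78) - 60 = -2262 - 60 = -2322)
1/((46693 - 1*(-25275)) + 1/Y) = 1/((46693 - 1*(-25275)) + 1/(-2322)) = 1/((46693 + 25275) - 1/2322) = 1/(71968 - 1/2322) = 1/(167109695/2322) = 2322/167109695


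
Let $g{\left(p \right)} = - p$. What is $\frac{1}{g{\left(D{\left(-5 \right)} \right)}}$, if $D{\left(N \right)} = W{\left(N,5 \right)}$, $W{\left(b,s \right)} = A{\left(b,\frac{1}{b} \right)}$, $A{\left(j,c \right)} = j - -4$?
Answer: $1$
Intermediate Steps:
$A{\left(j,c \right)} = 4 + j$ ($A{\left(j,c \right)} = j + 4 = 4 + j$)
$W{\left(b,s \right)} = 4 + b$
$D{\left(N \right)} = 4 + N$
$\frac{1}{g{\left(D{\left(-5 \right)} \right)}} = \frac{1}{\left(-1\right) \left(4 - 5\right)} = \frac{1}{\left(-1\right) \left(-1\right)} = 1^{-1} = 1$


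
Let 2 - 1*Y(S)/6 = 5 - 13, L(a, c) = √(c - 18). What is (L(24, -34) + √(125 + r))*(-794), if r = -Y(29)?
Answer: -794*√65 - 1588*I*√13 ≈ -6401.4 - 5725.6*I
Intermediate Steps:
L(a, c) = √(-18 + c)
Y(S) = 60 (Y(S) = 12 - 6*(5 - 13) = 12 - 6*(-8) = 12 + 48 = 60)
r = -60 (r = -1*60 = -60)
(L(24, -34) + √(125 + r))*(-794) = (√(-18 - 34) + √(125 - 60))*(-794) = (√(-52) + √65)*(-794) = (2*I*√13 + √65)*(-794) = (√65 + 2*I*√13)*(-794) = -794*√65 - 1588*I*√13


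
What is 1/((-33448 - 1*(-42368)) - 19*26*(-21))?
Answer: 1/19294 ≈ 5.1830e-5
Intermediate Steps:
1/((-33448 - 1*(-42368)) - 19*26*(-21)) = 1/((-33448 + 42368) - 494*(-21)) = 1/(8920 + 10374) = 1/19294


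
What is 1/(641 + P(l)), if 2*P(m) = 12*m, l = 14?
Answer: 1/725 ≈ 0.0013793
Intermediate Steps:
P(m) = 6*m (P(m) = (12*m)/2 = 6*m)
1/(641 + P(l)) = 1/(641 + 6*14) = 1/(641 + 84) = 1/725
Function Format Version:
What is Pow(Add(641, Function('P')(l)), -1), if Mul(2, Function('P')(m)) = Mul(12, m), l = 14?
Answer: Rational(1, 725) ≈ 0.0013793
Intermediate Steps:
Function('P')(m) = Mul(6, m) (Function('P')(m) = Mul(Rational(1, 2), Mul(12, m)) = Mul(6, m))
Pow(Add(641, Function('P')(l)), -1) = Pow(Add(641, Mul(6, 14)), -1) = Pow(Add(641, 84), -1) = Pow(725, -1) = Rational(1, 725)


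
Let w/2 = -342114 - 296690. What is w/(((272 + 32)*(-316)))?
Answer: 159701/12008 ≈ 13.300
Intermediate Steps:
w = -1277608 (w = 2*(-342114 - 296690) = 2*(-638804) = -1277608)
w/(((272 + 32)*(-316))) = -1277608*(-1/(316*(272 + 32))) = -1277608/(304*(-316)) = -1277608/(-96064) = -1277608*(-1/96064) = 159701/12008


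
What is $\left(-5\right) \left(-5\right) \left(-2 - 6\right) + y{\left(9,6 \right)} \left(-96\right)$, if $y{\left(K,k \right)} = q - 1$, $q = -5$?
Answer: $376$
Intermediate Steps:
$y{\left(K,k \right)} = -6$ ($y{\left(K,k \right)} = -5 - 1 = -6$)
$\left(-5\right) \left(-5\right) \left(-2 - 6\right) + y{\left(9,6 \right)} \left(-96\right) = \left(-5\right) \left(-5\right) \left(-2 - 6\right) - -576 = 25 \left(-8\right) + 576 = -200 + 576 = 376$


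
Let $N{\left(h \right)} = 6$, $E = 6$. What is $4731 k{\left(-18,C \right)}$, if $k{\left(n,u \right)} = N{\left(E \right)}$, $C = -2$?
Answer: $28386$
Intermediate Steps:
$k{\left(n,u \right)} = 6$
$4731 k{\left(-18,C \right)} = 4731 \cdot 6 = 28386$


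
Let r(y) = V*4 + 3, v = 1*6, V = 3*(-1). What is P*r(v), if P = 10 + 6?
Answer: -144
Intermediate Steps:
V = -3
v = 6
P = 16
r(y) = -9 (r(y) = -3*4 + 3 = -12 + 3 = -9)
P*r(v) = 16*(-9) = -144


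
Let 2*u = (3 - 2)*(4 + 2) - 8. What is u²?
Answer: 1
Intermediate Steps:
u = -1 (u = ((3 - 2)*(4 + 2) - 8)/2 = (1*6 - 8)/2 = (6 - 8)/2 = (½)*(-2) = -1)
u² = (-1)² = 1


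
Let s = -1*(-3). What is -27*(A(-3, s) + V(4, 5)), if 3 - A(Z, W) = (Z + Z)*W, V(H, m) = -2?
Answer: -513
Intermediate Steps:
s = 3
A(Z, W) = 3 - 2*W*Z (A(Z, W) = 3 - (Z + Z)*W = 3 - 2*Z*W = 3 - 2*W*Z)
-27*(A(-3, s) + V(4, 5)) = -27*((3 - 2*3*(-3)) - 2) = -27*((3 + 18) - 2) = -27*(21 - 2) = -27*19 = -513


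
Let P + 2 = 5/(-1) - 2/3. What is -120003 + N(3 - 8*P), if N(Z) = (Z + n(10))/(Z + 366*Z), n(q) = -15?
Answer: -8499932345/70831 ≈ -1.2000e+5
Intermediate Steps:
P = -23/3 (P = -2 + (5/(-1) - 2/3) = -2 + (5*(-1) - 2*1/3) = -2 + (-5 - 2/3) = -2 - 17/3 = -23/3 ≈ -7.6667)
N(Z) = (-15 + Z)/(367*Z) (N(Z) = (Z - 15)/(Z + 366*Z) = (-15 + Z)/((367*Z)) = (-15 + Z)*(1/(367*Z)) = (-15 + Z)/(367*Z))
-120003 + N(3 - 8*P) = -120003 + (-15 + (3 - 8*(-23/3)))/(367*(3 - 8*(-23/3))) = -120003 + (-15 + (3 + 184/3))/(367*(3 + 184/3)) = -120003 + (-15 + 193/3)/(367*(193/3)) = -120003 + (1/367)*(3/193)*(148/3) = -120003 + 148/70831 = -8499932345/70831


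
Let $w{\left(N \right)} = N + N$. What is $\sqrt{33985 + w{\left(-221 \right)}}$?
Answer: $3 \sqrt{3727} \approx 183.15$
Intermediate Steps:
$w{\left(N \right)} = 2 N$
$\sqrt{33985 + w{\left(-221 \right)}} = \sqrt{33985 + 2 \left(-221\right)} = \sqrt{33985 - 442} = \sqrt{33543} = 3 \sqrt{3727}$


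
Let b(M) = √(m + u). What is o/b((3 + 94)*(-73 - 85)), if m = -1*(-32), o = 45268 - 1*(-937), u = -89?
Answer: -46205*I*√57/57 ≈ -6120.0*I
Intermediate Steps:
o = 46205 (o = 45268 + 937 = 46205)
m = 32
b(M) = I*√57 (b(M) = √(32 - 89) = √(-57) = I*√57)
o/b((3 + 94)*(-73 - 85)) = 46205/((I*√57)) = 46205*(-I*√57/57) = -46205*I*√57/57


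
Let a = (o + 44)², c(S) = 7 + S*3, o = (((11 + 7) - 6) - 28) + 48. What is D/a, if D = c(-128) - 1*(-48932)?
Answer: 48555/5776 ≈ 8.4063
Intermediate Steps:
o = 32 (o = ((18 - 6) - 28) + 48 = (12 - 28) + 48 = -16 + 48 = 32)
c(S) = 7 + 3*S
a = 5776 (a = (32 + 44)² = 76² = 5776)
D = 48555 (D = (7 + 3*(-128)) - 1*(-48932) = (7 - 384) + 48932 = -377 + 48932 = 48555)
D/a = 48555/5776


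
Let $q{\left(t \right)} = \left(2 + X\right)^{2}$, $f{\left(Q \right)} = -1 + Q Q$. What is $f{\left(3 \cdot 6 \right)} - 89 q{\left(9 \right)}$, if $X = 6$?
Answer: $-5373$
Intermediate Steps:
$f{\left(Q \right)} = -1 + Q^{2}$
$q{\left(t \right)} = 64$ ($q{\left(t \right)} = \left(2 + 6\right)^{2} = 8^{2} = 64$)
$f{\left(3 \cdot 6 \right)} - 89 q{\left(9 \right)} = \left(-1 + \left(3 \cdot 6\right)^{2}\right) - 5696 = \left(-1 + 18^{2}\right) - 5696 = \left(-1 + 324\right) - 5696 = 323 - 5696 = -5373$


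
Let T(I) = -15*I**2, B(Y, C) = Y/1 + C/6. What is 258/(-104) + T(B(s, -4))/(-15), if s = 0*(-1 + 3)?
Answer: -953/468 ≈ -2.0363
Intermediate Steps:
s = 0 (s = 0*2 = 0)
B(Y, C) = Y + C/6 (B(Y, C) = Y*1 + C*(1/6) = Y + C/6)
258/(-104) + T(B(s, -4))/(-15) = 258/(-104) - 15*(0 + (1/6)*(-4))**2/(-15) = 258*(-1/104) - 15*(0 - 2/3)**2*(-1/15) = -129/52 - 15*(-2/3)**2*(-1/15) = -129/52 - 15*4/9*(-1/15) = -129/52 - 20/3*(-1/15) = -129/52 + 4/9 = -953/468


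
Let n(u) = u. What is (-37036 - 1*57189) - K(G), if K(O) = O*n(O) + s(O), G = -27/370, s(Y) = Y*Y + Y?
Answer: -3224848492/34225 ≈ -94225.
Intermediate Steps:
s(Y) = Y + Y² (s(Y) = Y² + Y = Y + Y²)
G = -27/370 (G = -27*1/370 = -27/370 ≈ -0.072973)
K(O) = O² + O*(1 + O) (K(O) = O*O + O*(1 + O) = O² + O*(1 + O))
(-37036 - 1*57189) - K(G) = (-37036 - 1*57189) - (-27)*(1 + 2*(-27/370))/370 = (-37036 - 57189) - (-27)*(1 - 27/185)/370 = -94225 - (-27)*158/(370*185) = -94225 - 1*(-2133/34225) = -94225 + 2133/34225 = -3224848492/34225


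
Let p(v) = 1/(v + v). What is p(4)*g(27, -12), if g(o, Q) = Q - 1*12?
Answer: -3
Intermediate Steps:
p(v) = 1/(2*v)
g(o, Q) = -12 + Q (g(o, Q) = Q - 12 = -12 + Q)
p(4)*g(27, -12) = ((½)/4)*(-12 - 12) = ((½)*(¼))*(-24) = (⅛)*(-24) = -3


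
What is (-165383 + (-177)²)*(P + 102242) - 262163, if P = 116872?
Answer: -29373370319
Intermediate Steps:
(-165383 + (-177)²)*(P + 102242) - 262163 = (-165383 + (-177)²)*(116872 + 102242) - 262163 = (-165383 + 31329)*219114 - 262163 = -134054*219114 - 262163 = -29373108156 - 262163 = -29373370319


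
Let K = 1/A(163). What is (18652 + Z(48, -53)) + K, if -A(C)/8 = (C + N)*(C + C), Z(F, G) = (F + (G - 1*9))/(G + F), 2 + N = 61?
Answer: 54003407419/2894880 ≈ 18655.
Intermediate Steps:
N = 59 (N = -2 + 61 = 59)
Z(F, G) = (-9 + F + G)/(F + G) (Z(F, G) = (F + (G - 9))/(F + G) = (F + (-9 + G))/(F + G) = (-9 + F + G)/(F + G))
A(C) = -16*C*(59 + C) (A(C) = -8*(C + 59)*(C + C) = -8*(59 + C)*2*C = -16*C*(59 + C))
K = -1/578976 (K = 1/(-16*163*(59 + 163)) = 1/(-16*163*222) = 1/(-578976) = -1/578976 ≈ -1.7272e-6)
(18652 + Z(48, -53)) + K = (18652 + (-9 + 48 - 53)/(48 - 53)) - 1/578976 = (18652 - 14/(-5)) - 1/578976 = (18652 - ⅕*(-14)) - 1/578976 = (18652 + 14/5) - 1/578976 = 93274/5 - 1/578976 = 54003407419/2894880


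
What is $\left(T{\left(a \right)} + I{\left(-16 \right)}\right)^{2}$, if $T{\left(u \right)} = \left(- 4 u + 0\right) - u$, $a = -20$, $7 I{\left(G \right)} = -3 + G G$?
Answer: $\frac{908209}{49} \approx 18535.0$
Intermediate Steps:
$I{\left(G \right)} = - \frac{3}{7} + \frac{G^{2}}{7}$ ($I{\left(G \right)} = \frac{-3 + G G}{7} = \frac{-3 + G^{2}}{7} = - \frac{3}{7} + \frac{G^{2}}{7}$)
$T{\left(u \right)} = - 5 u$ ($T{\left(u \right)} = - 4 u - u = - 5 u$)
$\left(T{\left(a \right)} + I{\left(-16 \right)}\right)^{2} = \left(\left(-5\right) \left(-20\right) - \left(\frac{3}{7} - \frac{\left(-16\right)^{2}}{7}\right)\right)^{2} = \left(100 + \left(- \frac{3}{7} + \frac{1}{7} \cdot 256\right)\right)^{2} = \left(100 + \left(- \frac{3}{7} + \frac{256}{7}\right)\right)^{2} = \left(100 + \frac{253}{7}\right)^{2} = \left(\frac{953}{7}\right)^{2} = \frac{908209}{49}$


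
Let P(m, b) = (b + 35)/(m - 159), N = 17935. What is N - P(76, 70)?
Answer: 1488710/83 ≈ 17936.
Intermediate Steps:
P(m, b) = (35 + b)/(-159 + m)
N - P(76, 70) = 17935 - (35 + 70)/(-159 + 76) = 17935 - 105/(-83) = 17935 - (-1)*105/83 = 17935 - 1*(-105/83) = 17935 + 105/83 = 1488710/83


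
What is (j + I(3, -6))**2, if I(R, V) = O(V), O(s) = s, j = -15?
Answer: 441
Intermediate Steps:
I(R, V) = V
(j + I(3, -6))**2 = (-15 - 6)**2 = (-21)**2 = 441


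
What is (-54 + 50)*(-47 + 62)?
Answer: -60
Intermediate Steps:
(-54 + 50)*(-47 + 62) = -4*15 = -60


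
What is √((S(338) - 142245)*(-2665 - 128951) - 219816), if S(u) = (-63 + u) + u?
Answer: 6*√517800486 ≈ 1.3653e+5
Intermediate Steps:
S(u) = -63 + 2*u
√((S(338) - 142245)*(-2665 - 128951) - 219816) = √(((-63 + 2*338) - 142245)*(-2665 - 128951) - 219816) = √(((-63 + 676) - 142245)*(-131616) - 219816) = √((613 - 142245)*(-131616) - 219816) = √(-141632*(-131616) - 219816) = √(18641037312 - 219816) = √18640817496 = 6*√517800486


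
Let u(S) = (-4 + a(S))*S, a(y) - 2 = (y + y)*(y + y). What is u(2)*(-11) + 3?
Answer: -305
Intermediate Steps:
a(y) = 2 + 4*y² (a(y) = 2 + (y + y)*(y + y) = 2 + (2*y)*(2*y) = 2 + 4*y²)
u(S) = S*(-2 + 4*S²) (u(S) = (-4 + (2 + 4*S²))*S = (-2 + 4*S²)*S = S*(-2 + 4*S²))
u(2)*(-11) + 3 = (-2*2 + 4*2³)*(-11) + 3 = (-4 + 4*8)*(-11) + 3 = (-4 + 32)*(-11) + 3 = 28*(-11) + 3 = -308 + 3 = -305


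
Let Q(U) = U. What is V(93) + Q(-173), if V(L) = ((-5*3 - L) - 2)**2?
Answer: 11927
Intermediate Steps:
V(L) = (-17 - L)**2 (V(L) = ((-15 - L) - 2)**2 = (-17 - L)**2)
V(93) + Q(-173) = (17 + 93)**2 - 173 = 110**2 - 173 = 12100 - 173 = 11927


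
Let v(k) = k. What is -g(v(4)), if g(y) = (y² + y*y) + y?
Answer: -36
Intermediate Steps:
g(y) = y + 2*y² (g(y) = (y² + y²) + y = 2*y² + y = y + 2*y²)
-g(v(4)) = -4*(1 + 2*4) = -4*(1 + 8) = -4*9 = -1*36 = -36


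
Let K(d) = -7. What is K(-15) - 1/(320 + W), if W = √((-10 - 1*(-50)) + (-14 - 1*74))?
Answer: (-28*√3 + 2241*I)/(4*(√3 - 80*I)) ≈ -7.0031 + 6.7627e-5*I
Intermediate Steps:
W = 4*I*√3 (W = √((-10 + 50) + (-14 - 74)) = √(40 - 88) = √(-48) = 4*I*√3 ≈ 6.9282*I)
K(-15) - 1/(320 + W) = -7 - 1/(320 + 4*I*√3)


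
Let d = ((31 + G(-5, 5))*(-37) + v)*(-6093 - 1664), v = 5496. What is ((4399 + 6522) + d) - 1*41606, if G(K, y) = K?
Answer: -35200923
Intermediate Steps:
d = -35170238 (d = ((31 - 5)*(-37) + 5496)*(-6093 - 1664) = (26*(-37) + 5496)*(-7757) = (-962 + 5496)*(-7757) = 4534*(-7757) = -35170238)
((4399 + 6522) + d) - 1*41606 = ((4399 + 6522) - 35170238) - 1*41606 = (10921 - 35170238) - 41606 = -35159317 - 41606 = -35200923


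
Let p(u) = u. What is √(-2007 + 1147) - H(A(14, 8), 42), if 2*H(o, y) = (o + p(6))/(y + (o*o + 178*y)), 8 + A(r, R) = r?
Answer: -1/1259 + 2*I*√215 ≈ -0.00079428 + 29.326*I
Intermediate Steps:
A(r, R) = -8 + r
H(o, y) = (6 + o)/(2*(o² + 179*y)) (H(o, y) = ((o + 6)/(y + (o*o + 178*y)))/2 = ((6 + o)/(y + (o² + 178*y)))/2 = ((6 + o)/(o² + 179*y))/2 = (6 + o)/(2*(o² + 179*y)))
√(-2007 + 1147) - H(A(14, 8), 42) = √(-2007 + 1147) - (6 + (-8 + 14))/(2*((-8 + 14)² + 179*42)) = √(-860) - (6 + 6)/(2*(6² + 7518)) = 2*I*√215 - 12/(2*(36 + 7518)) = 2*I*√215 - 12/(2*7554) = 2*I*√215 - 1*1/1259 = 2*I*√215 - 1/1259 = -1/1259 + 2*I*√215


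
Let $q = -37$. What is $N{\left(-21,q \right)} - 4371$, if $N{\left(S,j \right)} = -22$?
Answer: $-4393$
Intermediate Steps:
$N{\left(-21,q \right)} - 4371 = -22 - 4371 = -4393$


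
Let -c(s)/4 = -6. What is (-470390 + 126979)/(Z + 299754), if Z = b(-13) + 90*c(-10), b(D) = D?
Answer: -343411/301901 ≈ -1.1375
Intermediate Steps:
c(s) = 24 (c(s) = -4*(-6) = 24)
Z = 2147 (Z = -13 + 90*24 = -13 + 2160 = 2147)
(-470390 + 126979)/(Z + 299754) = (-470390 + 126979)/(2147 + 299754) = -343411/301901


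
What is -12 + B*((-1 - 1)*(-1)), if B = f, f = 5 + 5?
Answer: 8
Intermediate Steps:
f = 10
B = 10
-12 + B*((-1 - 1)*(-1)) = -12 + 10*((-1 - 1)*(-1)) = -12 + 10*(-2*(-1)) = -12 + 10*2 = -12 + 20 = 8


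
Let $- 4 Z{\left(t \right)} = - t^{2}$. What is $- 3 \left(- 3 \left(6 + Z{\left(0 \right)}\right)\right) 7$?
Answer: $378$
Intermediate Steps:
$Z{\left(t \right)} = \frac{t^{2}}{4}$ ($Z{\left(t \right)} = - \frac{\left(-1\right) t^{2}}{4} = \frac{t^{2}}{4}$)
$- 3 \left(- 3 \left(6 + Z{\left(0 \right)}\right)\right) 7 = - 3 \left(- 3 \left(6 + \frac{0^{2}}{4}\right)\right) 7 = - 3 \left(- 3 \left(6 + \frac{1}{4} \cdot 0\right)\right) 7 = - 3 \left(- 3 \left(6 + 0\right)\right) 7 = - 3 \left(\left(-3\right) 6\right) 7 = \left(-3\right) \left(-18\right) 7 = 54 \cdot 7 = 378$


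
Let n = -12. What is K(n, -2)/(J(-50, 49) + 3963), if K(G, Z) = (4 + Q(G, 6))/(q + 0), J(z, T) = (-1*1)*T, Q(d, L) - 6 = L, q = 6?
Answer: 4/5871 ≈ 0.00068131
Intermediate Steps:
Q(d, L) = 6 + L
J(z, T) = -T
K(G, Z) = 8/3 (K(G, Z) = (4 + (6 + 6))/(6 + 0) = (4 + 12)/6 = 16*(1/6) = 8/3)
K(n, -2)/(J(-50, 49) + 3963) = 8/(3*(-1*49 + 3963)) = 8/(3*(-49 + 3963)) = (8/3)/3914 = (8/3)*(1/3914) = 4/5871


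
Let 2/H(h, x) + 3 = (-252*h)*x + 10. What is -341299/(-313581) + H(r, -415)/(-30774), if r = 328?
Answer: 60046857609412510/55170257328764403 ≈ 1.0884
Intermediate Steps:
H(h, x) = 2/(7 - 252*h*x) (H(h, x) = 2/(-3 + ((-252*h)*x + 10)) = 2/(-3 + (-252*h*x + 10)) = 2/(-3 + (10 - 252*h*x)) = 2/(7 - 252*h*x))
-341299/(-313581) + H(r, -415)/(-30774) = -341299/(-313581) - 2/(-7 + 252*328*(-415))/(-30774) = -341299*(-1/313581) - 2/(-7 - 34302240)*(-1/30774) = 341299/313581 - 2/(-34302247)*(-1/30774) = 341299/313581 - 2*(-1/34302247)*(-1/30774) = 341299/313581 + (2/34302247)*(-1/30774) = 341299/313581 - 1/527808674589 = 60046857609412510/55170257328764403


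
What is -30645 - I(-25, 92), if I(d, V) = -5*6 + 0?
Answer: -30615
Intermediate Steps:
I(d, V) = -30 (I(d, V) = -30 + 0 = -30)
-30645 - I(-25, 92) = -30645 - 1*(-30) = -30645 + 30 = -30615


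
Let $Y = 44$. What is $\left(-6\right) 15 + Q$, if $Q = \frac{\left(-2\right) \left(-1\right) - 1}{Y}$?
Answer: $- \frac{3959}{44} \approx -89.977$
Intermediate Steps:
$Q = \frac{1}{44}$ ($Q = \frac{\left(-2\right) \left(-1\right) - 1}{44} = \left(2 - 1\right) \frac{1}{44} = 1 \cdot \frac{1}{44} = \frac{1}{44} \approx 0.022727$)
$\left(-6\right) 15 + Q = \left(-6\right) 15 + \frac{1}{44} = -90 + \frac{1}{44} = - \frac{3959}{44}$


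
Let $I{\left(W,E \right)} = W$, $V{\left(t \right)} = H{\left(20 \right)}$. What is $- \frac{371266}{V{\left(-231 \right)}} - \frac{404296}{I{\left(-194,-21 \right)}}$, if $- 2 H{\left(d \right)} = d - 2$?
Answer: $\frac{390022}{9} \approx 43336.0$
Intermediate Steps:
$H{\left(d \right)} = 1 - \frac{d}{2}$ ($H{\left(d \right)} = - \frac{d - 2}{2} = - \frac{-2 + d}{2} = 1 - \frac{d}{2}$)
$V{\left(t \right)} = -9$ ($V{\left(t \right)} = 1 - 10 = -9$)
$- \frac{371266}{V{\left(-231 \right)}} - \frac{404296}{I{\left(-194,-21 \right)}} = - \frac{371266}{-9} - \frac{404296}{-194} = \left(-371266\right) \left(- \frac{1}{9}\right) - -2084 = \frac{371266}{9} + 2084 = \frac{390022}{9}$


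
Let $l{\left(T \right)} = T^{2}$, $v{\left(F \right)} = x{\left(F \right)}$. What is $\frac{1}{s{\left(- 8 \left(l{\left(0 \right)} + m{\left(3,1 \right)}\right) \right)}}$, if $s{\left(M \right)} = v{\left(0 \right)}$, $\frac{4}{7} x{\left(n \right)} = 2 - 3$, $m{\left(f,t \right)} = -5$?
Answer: $- \frac{4}{7} \approx -0.57143$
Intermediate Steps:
$x{\left(n \right)} = - \frac{7}{4}$ ($x{\left(n \right)} = \frac{7 \left(2 - 3\right)}{4} = \frac{7}{4} \left(-1\right) = - \frac{7}{4}$)
$v{\left(F \right)} = - \frac{7}{4}$
$s{\left(M \right)} = - \frac{7}{4}$
$\frac{1}{s{\left(- 8 \left(l{\left(0 \right)} + m{\left(3,1 \right)}\right) \right)}} = \frac{1}{- \frac{7}{4}} = - \frac{4}{7}$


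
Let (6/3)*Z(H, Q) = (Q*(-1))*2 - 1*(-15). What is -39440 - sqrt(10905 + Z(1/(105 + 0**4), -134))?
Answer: -39440 - sqrt(44186)/2 ≈ -39545.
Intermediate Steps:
Z(H, Q) = 15/2 - Q (Z(H, Q) = ((Q*(-1))*2 - 1*(-15))/2 = (-Q*2 + 15)/2 = (-2*Q + 15)/2 = (15 - 2*Q)/2 = 15/2 - Q)
-39440 - sqrt(10905 + Z(1/(105 + 0**4), -134)) = -39440 - sqrt(10905 + (15/2 - 1*(-134))) = -39440 - sqrt(10905 + (15/2 + 134)) = -39440 - sqrt(10905 + 283/2) = -39440 - sqrt(22093/2) = -39440 - sqrt(44186)/2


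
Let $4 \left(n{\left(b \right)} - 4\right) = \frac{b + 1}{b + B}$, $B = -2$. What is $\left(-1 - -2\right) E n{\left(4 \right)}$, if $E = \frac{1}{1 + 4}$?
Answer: $\frac{37}{40} \approx 0.925$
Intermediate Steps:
$n{\left(b \right)} = 4 + \frac{1 + b}{4 \left(-2 + b\right)}$ ($n{\left(b \right)} = 4 + \frac{\left(b + 1\right) \frac{1}{b - 2}}{4} = 4 + \frac{\left(1 + b\right) \frac{1}{-2 + b}}{4} = 4 + \frac{\frac{1}{-2 + b} \left(1 + b\right)}{4} = 4 + \frac{1 + b}{4 \left(-2 + b\right)}$)
$E = \frac{1}{5} \approx 0.2$
$\left(-1 - -2\right) E n{\left(4 \right)} = \left(-1 - -2\right) \frac{1}{5} \frac{-31 + 17 \cdot 4}{4 \left(-2 + 4\right)} = \left(-1 + 2\right) \frac{1}{5} \frac{-31 + 68}{4 \cdot 2} = 1 \cdot \frac{1}{5} \cdot \frac{1}{4} \cdot \frac{1}{2} \cdot 37 = \frac{1}{5} \cdot \frac{37}{8} = \frac{37}{40}$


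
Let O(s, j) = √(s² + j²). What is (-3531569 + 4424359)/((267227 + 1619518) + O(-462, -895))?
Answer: 842233534275/1779902840278 - 446395*√1014469/1779902840278 ≈ 0.47294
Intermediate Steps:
O(s, j) = √(j² + s²)
(-3531569 + 4424359)/((267227 + 1619518) + O(-462, -895)) = (-3531569 + 4424359)/((267227 + 1619518) + √((-895)² + (-462)²)) = 892790/(1886745 + √(801025 + 213444)) = 892790/(1886745 + √1014469)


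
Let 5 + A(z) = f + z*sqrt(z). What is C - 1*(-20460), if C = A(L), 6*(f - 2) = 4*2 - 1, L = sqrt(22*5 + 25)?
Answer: 122749/6 + 9*3**(1/4)*5**(3/4) ≈ 20498.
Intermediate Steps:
L = 3*sqrt(15) (L = sqrt(110 + 25) = sqrt(135) = 3*sqrt(15) ≈ 11.619)
f = 19/6 (f = 2 + (4*2 - 1)/6 = 2 + (8 - 1)/6 = 2 + (1/6)*7 = 2 + 7/6 = 19/6 ≈ 3.1667)
A(z) = -11/6 + z**(3/2) (A(z) = -5 + (19/6 + z*sqrt(z)) = -5 + (19/6 + z**(3/2)) = -11/6 + z**(3/2))
C = -11/6 + 9*3**(1/4)*5**(3/4) (C = -11/6 + (3*sqrt(15))**(3/2) = -11/6 + 9*3**(1/4)*5**(3/4) ≈ 37.772)
C - 1*(-20460) = (-11/6 + 9*3**(1/4)*5**(3/4)) - 1*(-20460) = (-11/6 + 9*3**(1/4)*5**(3/4)) + 20460 = 122749/6 + 9*3**(1/4)*5**(3/4)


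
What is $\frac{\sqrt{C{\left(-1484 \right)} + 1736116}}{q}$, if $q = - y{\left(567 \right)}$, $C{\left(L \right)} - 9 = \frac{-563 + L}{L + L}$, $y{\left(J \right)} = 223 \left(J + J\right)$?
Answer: $- \frac{\sqrt{3823393216874}}{375276888} \approx -0.0052104$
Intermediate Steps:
$y{\left(J \right)} = 446 J$ ($y{\left(J \right)} = 223 \cdot 2 J = 446 J$)
$C{\left(L \right)} = 9 + \frac{-563 + L}{2 L}$ ($C{\left(L \right)} = 9 + \frac{-563 + L}{L + L} = 9 + \frac{-563 + L}{2 L}$)
$q = -252882$ ($q = - 446 \cdot 567 = \left(-1\right) 252882 = -252882$)
$\frac{\sqrt{C{\left(-1484 \right)} + 1736116}}{q} = \frac{\sqrt{\frac{-563 + 19 \left(-1484\right)}{2 \left(-1484\right)} + 1736116}}{-252882} = \sqrt{\frac{1}{2} \left(- \frac{1}{1484}\right) \left(-563 - 28196\right) + 1736116} \left(- \frac{1}{252882}\right) = \sqrt{\frac{1}{2} \left(- \frac{1}{1484}\right) \left(-28759\right) + 1736116} \left(- \frac{1}{252882}\right) = \sqrt{\frac{28759}{2968} + 1736116} \left(- \frac{1}{252882}\right) = \sqrt{\frac{5152821047}{2968}} \left(- \frac{1}{252882}\right) = \frac{\sqrt{3823393216874}}{1484} \left(- \frac{1}{252882}\right) = - \frac{\sqrt{3823393216874}}{375276888}$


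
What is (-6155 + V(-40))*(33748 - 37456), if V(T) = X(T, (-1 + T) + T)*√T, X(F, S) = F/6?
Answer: 22822740 + 49440*I*√10 ≈ 2.2823e+7 + 1.5634e+5*I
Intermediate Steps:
X(F, S) = F/6 (X(F, S) = F*(⅙) = F/6)
V(T) = T^(3/2)/6 (V(T) = (T/6)*√T = T^(3/2)/6)
(-6155 + V(-40))*(33748 - 37456) = (-6155 + (-40)^(3/2)/6)*(33748 - 37456) = (-6155 + (-80*I*√10)/6)*(-3708) = (-6155 - 40*I*√10/3)*(-3708) = 22822740 + 49440*I*√10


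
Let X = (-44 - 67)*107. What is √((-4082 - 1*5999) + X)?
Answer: I*√21958 ≈ 148.18*I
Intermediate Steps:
X = -11877 (X = -111*107 = -11877)
√((-4082 - 1*5999) + X) = √((-4082 - 1*5999) - 11877) = √((-4082 - 5999) - 11877) = √(-10081 - 11877) = √(-21958) = I*√21958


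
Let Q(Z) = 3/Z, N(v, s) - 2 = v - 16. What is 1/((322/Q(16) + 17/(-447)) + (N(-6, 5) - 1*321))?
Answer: 149/205068 ≈ 0.00072659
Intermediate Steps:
N(v, s) = -14 + v (N(v, s) = 2 + (v - 16) = 2 + (-16 + v) = -14 + v)
1/((322/Q(16) + 17/(-447)) + (N(-6, 5) - 1*321)) = 1/((322/((3/16)) + 17/(-447)) + ((-14 - 6) - 1*321)) = 1/((322/((3*(1/16))) + 17*(-1/447)) + (-20 - 321)) = 1/((322/(3/16) - 17/447) - 341) = 1/((322*(16/3) - 17/447) - 341) = 1/((5152/3 - 17/447) - 341) = 1/(255877/149 - 341) = 1/(205068/149) = 149/205068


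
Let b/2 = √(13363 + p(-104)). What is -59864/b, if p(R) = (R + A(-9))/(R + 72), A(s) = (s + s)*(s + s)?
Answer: -59864*√213698/106849 ≈ -259.00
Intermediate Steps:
A(s) = 4*s² (A(s) = (2*s)*(2*s) = 4*s²)
p(R) = (324 + R)/(72 + R) (p(R) = (R + 4*(-9)²)/(R + 72) = (R + 4*81)/(72 + R) = (R + 324)/(72 + R) = (324 + R)/(72 + R))
b = √213698/2 (b = 2*√(13363 + (324 - 104)/(72 - 104)) = 2*√(13363 + 220/(-32)) = 2*√(13363 - 1/32*220) = 2*√(13363 - 55/8) = 2*√(106849/8) = 2*(√213698/4) = √213698/2 ≈ 231.14)
-59864/b = -59864*√213698/106849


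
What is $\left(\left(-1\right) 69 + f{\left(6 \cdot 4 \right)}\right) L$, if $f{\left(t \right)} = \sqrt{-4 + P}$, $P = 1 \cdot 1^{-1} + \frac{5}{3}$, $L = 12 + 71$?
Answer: $-5727 + \frac{166 i \sqrt{3}}{3} \approx -5727.0 + 95.84 i$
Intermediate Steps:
$L = 83$
$P = \frac{8}{3}$ ($P = 1 \cdot 1 + 5 \cdot \frac{1}{3} = 1 + \frac{5}{3} = \frac{8}{3} \approx 2.6667$)
$f{\left(t \right)} = \frac{2 i \sqrt{3}}{3}$ ($f{\left(t \right)} = \sqrt{-4 + \frac{8}{3}} = \sqrt{- \frac{4}{3}} = \frac{2 i \sqrt{3}}{3}$)
$\left(\left(-1\right) 69 + f{\left(6 \cdot 4 \right)}\right) L = \left(\left(-1\right) 69 + \frac{2 i \sqrt{3}}{3}\right) 83 = \left(-69 + \frac{2 i \sqrt{3}}{3}\right) 83 = -5727 + \frac{166 i \sqrt{3}}{3}$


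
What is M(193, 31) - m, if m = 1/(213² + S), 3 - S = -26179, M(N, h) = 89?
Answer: 6368038/71551 ≈ 89.000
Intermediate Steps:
S = 26182 (S = 3 - 1*(-26179) = 3 + 26179 = 26182)
m = 1/71551 (m = 1/(213² + 26182) = 1/(45369 + 26182) = 1/71551 ≈ 1.3976e-5)
M(193, 31) - m = 89 - 1*1/71551 = 89 - 1/71551 = 6368038/71551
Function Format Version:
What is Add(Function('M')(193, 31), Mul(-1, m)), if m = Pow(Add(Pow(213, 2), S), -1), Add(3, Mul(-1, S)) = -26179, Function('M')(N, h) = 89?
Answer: Rational(6368038, 71551) ≈ 89.000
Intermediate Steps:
S = 26182 (S = Add(3, Mul(-1, -26179)) = Add(3, 26179) = 26182)
m = Rational(1, 71551) (m = Pow(Add(Pow(213, 2), 26182), -1) = Pow(Add(45369, 26182), -1) = Pow(71551, -1) = Rational(1, 71551) ≈ 1.3976e-5)
Add(Function('M')(193, 31), Mul(-1, m)) = Add(89, Mul(-1, Rational(1, 71551))) = Add(89, Rational(-1, 71551)) = Rational(6368038, 71551)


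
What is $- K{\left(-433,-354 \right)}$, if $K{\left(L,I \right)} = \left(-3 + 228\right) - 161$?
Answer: $-64$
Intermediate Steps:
$K{\left(L,I \right)} = 64$ ($K{\left(L,I \right)} = 225 - 161 = 64$)
$- K{\left(-433,-354 \right)} = \left(-1\right) 64 = -64$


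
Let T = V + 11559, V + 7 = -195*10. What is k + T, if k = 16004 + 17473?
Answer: 43079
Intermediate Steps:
V = -1957 (V = -7 - 195*10 = -7 - 1950 = -1957)
T = 9602 (T = -1957 + 11559 = 9602)
k = 33477
k + T = 33477 + 9602 = 43079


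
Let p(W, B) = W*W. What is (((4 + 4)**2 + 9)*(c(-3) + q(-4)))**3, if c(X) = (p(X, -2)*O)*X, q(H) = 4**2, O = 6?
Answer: -1210673810312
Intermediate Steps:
q(H) = 16
p(W, B) = W**2
c(X) = 6*X**3 (c(X) = (X**2*6)*X = (6*X**2)*X = 6*X**3)
(((4 + 4)**2 + 9)*(c(-3) + q(-4)))**3 = (((4 + 4)**2 + 9)*(6*(-3)**3 + 16))**3 = ((8**2 + 9)*(6*(-27) + 16))**3 = ((64 + 9)*(-162 + 16))**3 = (73*(-146))**3 = (-10658)**3 = -1210673810312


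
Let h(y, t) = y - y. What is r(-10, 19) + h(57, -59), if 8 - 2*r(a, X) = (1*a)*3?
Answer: 19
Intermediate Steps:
h(y, t) = 0
r(a, X) = 4 - 3*a/2 (r(a, X) = 4 - 1*a*3/2 = 4 - a*3/2 = 4 - 3*a/2)
r(-10, 19) + h(57, -59) = (4 - 3/2*(-10)) + 0 = (4 + 15) + 0 = 19 + 0 = 19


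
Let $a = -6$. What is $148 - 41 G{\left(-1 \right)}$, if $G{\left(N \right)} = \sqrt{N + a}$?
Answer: $148 - 41 i \sqrt{7} \approx 148.0 - 108.48 i$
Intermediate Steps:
$G{\left(N \right)} = \sqrt{-6 + N}$ ($G{\left(N \right)} = \sqrt{N - 6} = \sqrt{-6 + N}$)
$148 - 41 G{\left(-1 \right)} = 148 - 41 \sqrt{-6 - 1} = 148 - 41 \sqrt{-7} = 148 - 41 i \sqrt{7}$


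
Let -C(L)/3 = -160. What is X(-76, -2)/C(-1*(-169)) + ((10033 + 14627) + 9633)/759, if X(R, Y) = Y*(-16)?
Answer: 7466/165 ≈ 45.248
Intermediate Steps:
X(R, Y) = -16*Y
C(L) = 480 (C(L) = -3*(-160) = 480)
X(-76, -2)/C(-1*(-169)) + ((10033 + 14627) + 9633)/759 = -16*(-2)/480 + ((10033 + 14627) + 9633)/759 = 32*(1/480) + (24660 + 9633)*(1/759) = 1/15 + 34293*(1/759) = 1/15 + 497/11 = 7466/165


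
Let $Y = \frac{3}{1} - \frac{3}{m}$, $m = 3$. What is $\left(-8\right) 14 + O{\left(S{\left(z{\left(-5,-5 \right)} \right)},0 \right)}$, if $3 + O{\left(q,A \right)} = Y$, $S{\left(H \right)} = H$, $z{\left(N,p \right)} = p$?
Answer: $-113$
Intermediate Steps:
$Y = 2$ ($Y = \frac{3}{1} - \frac{3}{3} = 3 \cdot 1 - 1 = 3 - 1 = 2$)
$O{\left(q,A \right)} = -1$ ($O{\left(q,A \right)} = -3 + 2 = -1$)
$\left(-8\right) 14 + O{\left(S{\left(z{\left(-5,-5 \right)} \right)},0 \right)} = \left(-8\right) 14 - 1 = -112 - 1 = -113$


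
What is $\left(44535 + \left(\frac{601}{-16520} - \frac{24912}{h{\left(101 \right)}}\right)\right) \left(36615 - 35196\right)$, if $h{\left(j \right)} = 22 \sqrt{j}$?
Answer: $\frac{1043983272981}{16520} - \frac{1606824 \sqrt{101}}{101} \approx 6.3035 \cdot 10^{7}$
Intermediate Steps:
$\left(44535 + \left(\frac{601}{-16520} - \frac{24912}{h{\left(101 \right)}}\right)\right) \left(36615 - 35196\right) = \left(44535 + \left(\frac{601}{-16520} - \frac{24912}{22 \sqrt{101}}\right)\right) \left(36615 - 35196\right) = \left(44535 + \left(601 \left(- \frac{1}{16520}\right) - 24912 \frac{\sqrt{101}}{2222}\right)\right) 1419 = \left(44535 - \left(\frac{601}{16520} + \frac{12456 \sqrt{101}}{1111}\right)\right) 1419 = \left(\frac{735717599}{16520} - \frac{12456 \sqrt{101}}{1111}\right) 1419 = \frac{1043983272981}{16520} - \frac{1606824 \sqrt{101}}{101}$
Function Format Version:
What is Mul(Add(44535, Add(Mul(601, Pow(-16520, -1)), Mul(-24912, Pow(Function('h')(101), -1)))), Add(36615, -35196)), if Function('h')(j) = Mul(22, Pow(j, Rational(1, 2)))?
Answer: Add(Rational(1043983272981, 16520), Mul(Rational(-1606824, 101), Pow(101, Rational(1, 2)))) ≈ 6.3035e+7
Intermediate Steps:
Mul(Add(44535, Add(Mul(601, Pow(-16520, -1)), Mul(-24912, Pow(Function('h')(101), -1)))), Add(36615, -35196)) = Mul(Add(44535, Add(Mul(601, Pow(-16520, -1)), Mul(-24912, Pow(Mul(22, Pow(101, Rational(1, 2))), -1)))), Add(36615, -35196)) = Mul(Add(44535, Add(Mul(601, Rational(-1, 16520)), Mul(-24912, Mul(Rational(1, 2222), Pow(101, Rational(1, 2)))))), 1419) = Mul(Add(44535, Add(Rational(-601, 16520), Mul(Rational(-12456, 1111), Pow(101, Rational(1, 2))))), 1419) = Mul(Add(Rational(735717599, 16520), Mul(Rational(-12456, 1111), Pow(101, Rational(1, 2)))), 1419) = Add(Rational(1043983272981, 16520), Mul(Rational(-1606824, 101), Pow(101, Rational(1, 2))))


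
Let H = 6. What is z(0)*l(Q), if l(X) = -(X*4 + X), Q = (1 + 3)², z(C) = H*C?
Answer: 0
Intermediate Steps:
z(C) = 6*C
Q = 16 (Q = 4² = 16)
l(X) = -5*X (l(X) = -(4*X + X) = -5*X)
z(0)*l(Q) = (6*0)*(-5*16) = 0*(-80) = 0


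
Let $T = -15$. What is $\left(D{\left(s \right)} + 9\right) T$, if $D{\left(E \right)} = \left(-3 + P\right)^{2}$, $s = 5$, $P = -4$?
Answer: $-870$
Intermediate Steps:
$D{\left(E \right)} = 49$ ($D{\left(E \right)} = \left(-3 - 4\right)^{2} = \left(-7\right)^{2} = 49$)
$\left(D{\left(s \right)} + 9\right) T = \left(49 + 9\right) \left(-15\right) = 58 \left(-15\right) = -870$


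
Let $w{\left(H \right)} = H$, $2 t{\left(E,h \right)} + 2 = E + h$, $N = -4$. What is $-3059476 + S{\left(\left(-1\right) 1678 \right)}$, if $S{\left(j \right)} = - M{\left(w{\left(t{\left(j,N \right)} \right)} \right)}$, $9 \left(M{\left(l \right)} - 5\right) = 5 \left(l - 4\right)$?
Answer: $-3059011$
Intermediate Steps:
$t{\left(E,h \right)} = -1 + \frac{E}{2} + \frac{h}{2}$ ($t{\left(E,h \right)} = -1 + \frac{E + h}{2} = -1 + \left(\frac{E}{2} + \frac{h}{2}\right) = -1 + \frac{E}{2} + \frac{h}{2}$)
$M{\left(l \right)} = \frac{25}{9} + \frac{5 l}{9}$ ($M{\left(l \right)} = 5 + \frac{5 \left(l - 4\right)}{9} = 5 + \frac{5 \left(-4 + l\right)}{9} = 5 + \frac{-20 + 5 l}{9} = 5 + \left(- \frac{20}{9} + \frac{5 l}{9}\right) = \frac{25}{9} + \frac{5 l}{9}$)
$S{\left(j \right)} = - \frac{10}{9} - \frac{5 j}{18}$ ($S{\left(j \right)} = - (\frac{25}{9} + \frac{5 \left(-1 + \frac{j}{2} + \frac{1}{2} \left(-4\right)\right)}{9}) = - (\frac{25}{9} + \frac{5 \left(-1 + \frac{j}{2} - 2\right)}{9}) = - (\frac{25}{9} + \frac{5 \left(-3 + \frac{j}{2}\right)}{9}) = - (\frac{25}{9} + \left(- \frac{5}{3} + \frac{5 j}{18}\right)) = - (\frac{10}{9} + \frac{5 j}{18}) = - \frac{10}{9} - \frac{5 j}{18}$)
$-3059476 + S{\left(\left(-1\right) 1678 \right)} = -3059476 - \left(\frac{10}{9} + \frac{5 \left(\left(-1\right) 1678\right)}{18}\right) = -3059476 - -465 = -3059476 + \left(- \frac{10}{9} + \frac{4195}{9}\right) = -3059476 + 465 = -3059011$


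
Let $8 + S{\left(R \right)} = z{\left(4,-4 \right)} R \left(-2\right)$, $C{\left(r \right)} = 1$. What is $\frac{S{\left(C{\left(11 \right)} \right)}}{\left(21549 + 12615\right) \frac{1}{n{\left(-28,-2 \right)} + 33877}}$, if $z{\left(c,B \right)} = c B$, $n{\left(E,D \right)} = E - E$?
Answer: $\frac{67754}{2847} \approx 23.798$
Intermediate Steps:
$n{\left(E,D \right)} = 0$
$z{\left(c,B \right)} = B c$
$S{\left(R \right)} = -8 + 32 R$ ($S{\left(R \right)} = -8 + \left(-4\right) 4 R \left(-2\right) = -8 + - 16 R \left(-2\right) = -8 + 32 R$)
$\frac{S{\left(C{\left(11 \right)} \right)}}{\left(21549 + 12615\right) \frac{1}{n{\left(-28,-2 \right)} + 33877}} = \frac{-8 + 32 \cdot 1}{\left(21549 + 12615\right) \frac{1}{0 + 33877}} = \frac{-8 + 32}{34164 \cdot \frac{1}{33877}} = \frac{24}{34164 \cdot \frac{1}{33877}} = \frac{24}{\frac{34164}{33877}} = 24 \cdot \frac{33877}{34164} = \frac{67754}{2847}$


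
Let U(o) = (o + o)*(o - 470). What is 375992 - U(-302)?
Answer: -90296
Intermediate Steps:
U(o) = 2*o*(-470 + o) (U(o) = (2*o)*(-470 + o) = 2*o*(-470 + o))
375992 - U(-302) = 375992 - 2*(-302)*(-470 - 302) = 375992 - 2*(-302)*(-772) = 375992 - 1*466288 = 375992 - 466288 = -90296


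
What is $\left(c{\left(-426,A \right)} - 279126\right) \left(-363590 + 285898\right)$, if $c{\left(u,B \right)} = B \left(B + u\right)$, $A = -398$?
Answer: $-3793389592$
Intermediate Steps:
$\left(c{\left(-426,A \right)} - 279126\right) \left(-363590 + 285898\right) = \left(- 398 \left(-398 - 426\right) - 279126\right) \left(-363590 + 285898\right) = \left(\left(-398\right) \left(-824\right) - 279126\right) \left(-77692\right) = \left(327952 - 279126\right) \left(-77692\right) = 48826 \left(-77692\right) = -3793389592$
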